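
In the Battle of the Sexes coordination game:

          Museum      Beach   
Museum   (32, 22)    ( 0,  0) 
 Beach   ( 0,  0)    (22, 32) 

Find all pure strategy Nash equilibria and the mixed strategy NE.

Pure NE: (Museum, Museum) and (Beach, Beach); Mixed NE: p = 0.5926, q = 0.4074

Work:
Check pure NE:
(Museum, Museum): (32, 22) - no unilateral deviation beneficial
(Beach, Beach): (22, 32) - no unilateral deviation beneficial
Mixed NE: P1 plays Museum with p = 0.5926, P2 plays Museum with q = 0.4074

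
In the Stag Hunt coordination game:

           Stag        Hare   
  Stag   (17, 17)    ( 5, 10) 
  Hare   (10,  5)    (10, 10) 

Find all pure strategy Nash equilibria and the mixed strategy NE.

Pure NE: (Stag, Stag) and (Hare, Hare); Mixed NE: p = 0.4167, q = 0.4167

Work:
Check pure NE:
(Stag, Stag): (17, 17) - no unilateral deviation beneficial
(Hare, Hare): (10, 10) - no unilateral deviation beneficial
Mixed NE: P1 plays Stag with p = 0.4167, P2 plays Stag with q = 0.4167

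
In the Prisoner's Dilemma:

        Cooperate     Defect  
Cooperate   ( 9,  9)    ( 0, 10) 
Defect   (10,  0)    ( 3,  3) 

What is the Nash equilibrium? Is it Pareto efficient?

(Defect, Defect) is NE; not Pareto efficient

Work:
Defect dominates Cooperate for both players:
If P2 cooperates: Defect (10) > Cooperate (9)
If P2 defects: Defect (3) > Cooperate (0)
NE: (Defect, Defect) with payoff (3, 3)
But (Cooperate, Cooperate) = (9, 9) Pareto dominates (3, 3)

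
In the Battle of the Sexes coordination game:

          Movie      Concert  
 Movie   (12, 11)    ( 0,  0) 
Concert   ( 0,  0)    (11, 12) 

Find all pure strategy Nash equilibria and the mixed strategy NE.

Pure NE: (Movie, Movie) and (Concert, Concert); Mixed NE: p = 0.5217, q = 0.4783

Work:
Check pure NE:
(Movie, Movie): (12, 11) - no unilateral deviation beneficial
(Concert, Concert): (11, 12) - no unilateral deviation beneficial
Mixed NE: P1 plays Movie with p = 0.5217, P2 plays Movie with q = 0.4783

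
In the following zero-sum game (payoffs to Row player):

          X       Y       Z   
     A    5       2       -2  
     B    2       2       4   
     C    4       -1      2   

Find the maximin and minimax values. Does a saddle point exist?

Maximin = 2, Minimax = 2, Saddle: True

Work:
Row minimums: [-2, 2, -1] → maximin = 2
Column maximums: [5, 2, 4] → minimax = 2
Saddle point exists! Game value = 2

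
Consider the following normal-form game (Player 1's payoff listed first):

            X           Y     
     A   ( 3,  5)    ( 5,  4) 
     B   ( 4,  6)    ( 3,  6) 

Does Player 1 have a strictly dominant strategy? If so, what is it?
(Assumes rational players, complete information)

No strictly dominant strategy exists for Player 1

Work:
A strategy strictly dominates another if it gives a strictly higher payoff against every opponent action. Compare each pair of P1's strategies column-by-column:
  A vs B: [3 vs 4, 5 vs 3] → A does not strictly dominate B (column X: 3 ≤ 4)
  B vs A: [4 vs 3, 3 vs 5] → B does not strictly dominate A (column Y: 3 ≤ 5)
No single strategy strictly dominates all others → no strictly dominant strategy.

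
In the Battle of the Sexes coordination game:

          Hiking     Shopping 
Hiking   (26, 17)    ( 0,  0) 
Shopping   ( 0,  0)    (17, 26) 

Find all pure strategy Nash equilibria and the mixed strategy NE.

Pure NE: (Hiking, Hiking) and (Shopping, Shopping); Mixed NE: p = 0.6047, q = 0.3953

Work:
Check pure NE:
(Hiking, Hiking): (26, 17) - no unilateral deviation beneficial
(Shopping, Shopping): (17, 26) - no unilateral deviation beneficial
Mixed NE: P1 plays Hiking with p = 0.6047, P2 plays Hiking with q = 0.3953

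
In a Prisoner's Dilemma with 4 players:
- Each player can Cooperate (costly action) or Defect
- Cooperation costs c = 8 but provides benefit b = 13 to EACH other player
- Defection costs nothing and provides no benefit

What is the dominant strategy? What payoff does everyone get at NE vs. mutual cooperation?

Dominant: Defect; NE payoff = 0; Coop payoff = 31

Work:
Defect dominates (saves cost c = 8, benefit to others is external)
NE: All defect → everyone gets 0
If all cooperate: each receives (3)×13 - 8 = 31
Social dilemma: 31 > 0 but NE gives 0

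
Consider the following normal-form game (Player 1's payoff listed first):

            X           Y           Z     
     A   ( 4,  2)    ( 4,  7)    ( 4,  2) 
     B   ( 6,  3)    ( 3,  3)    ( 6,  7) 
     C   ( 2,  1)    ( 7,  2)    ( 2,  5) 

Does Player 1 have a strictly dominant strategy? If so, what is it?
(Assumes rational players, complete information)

No strictly dominant strategy exists for Player 1

Work:
A strategy strictly dominates another if it gives a strictly higher payoff against every opponent action. Compare each pair of P1's strategies column-by-column:
  A vs B: [4 vs 6, 4 vs 3, 4 vs 6] → A does not strictly dominate B (column X: 4 ≤ 6)
  A vs C: [4 vs 2, 4 vs 7, 4 vs 2] → A does not strictly dominate C (column Y: 4 ≤ 7)
  B vs A: [6 vs 4, 3 vs 4, 6 vs 4] → B does not strictly dominate A (column Y: 3 ≤ 4)
  B vs C: [6 vs 2, 3 vs 7, 6 vs 2] → B does not strictly dominate C (column Y: 3 ≤ 7)
  C vs A: [2 vs 4, 7 vs 4, 2 vs 4] → C does not strictly dominate A (column X: 2 ≤ 4)
  C vs B: [2 vs 6, 7 vs 3, 2 vs 6] → C does not strictly dominate B (column X: 2 ≤ 6)
No single strategy strictly dominates all others → no strictly dominant strategy.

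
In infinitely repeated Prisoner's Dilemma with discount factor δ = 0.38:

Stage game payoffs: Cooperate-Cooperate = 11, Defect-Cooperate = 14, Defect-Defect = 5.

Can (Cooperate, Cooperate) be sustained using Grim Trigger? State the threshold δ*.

δ* = 0.3333; since δ = 0.38 ≥ 0.3333, cooperation can be sustained

Work:
For Grim Trigger:
Cooperate forever: 11/(1-δ)
Defect then punished: 14 + 5·δ/(1-δ)
Need: 11/(1-δ) ≥ 14 + 5·δ/(1-δ)
Solving: δ ≥ (T-R)/(T-P) = (14-11)/(14-5) = 0.3333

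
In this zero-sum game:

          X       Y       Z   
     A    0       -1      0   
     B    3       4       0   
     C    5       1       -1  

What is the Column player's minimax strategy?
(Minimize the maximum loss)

Column should play Z, value = 0

Work:
Column player minimizes Row's maximum payoff:
Column X: max payoff to Row = 5
Column Y: max payoff to Row = 4
Column Z: max payoff to Row = 0
Minimum is 0, achieved by column Z.
Minimax strategy: Z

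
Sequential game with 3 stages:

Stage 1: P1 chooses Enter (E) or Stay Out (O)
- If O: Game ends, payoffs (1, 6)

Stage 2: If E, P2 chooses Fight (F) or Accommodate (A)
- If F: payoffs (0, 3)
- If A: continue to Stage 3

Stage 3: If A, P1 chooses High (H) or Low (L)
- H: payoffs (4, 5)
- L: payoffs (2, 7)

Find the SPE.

SPE: (E, A, H); Outcome (4, 5)

Work:
Stage 3: P1 chooses H (4 vs 2)
Stage 2: P2: F->3, A->5 (anticipating H). Choose A
Stage 1: P1: O->1, E->4 (anticipating A, H). Choose E
SPE path: E -> A -> H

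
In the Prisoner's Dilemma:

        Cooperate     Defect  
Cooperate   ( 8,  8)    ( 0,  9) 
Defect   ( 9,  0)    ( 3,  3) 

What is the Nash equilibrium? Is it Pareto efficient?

(Defect, Defect) is NE; not Pareto efficient

Work:
Defect dominates Cooperate for both players:
If P2 cooperates: Defect (9) > Cooperate (8)
If P2 defects: Defect (3) > Cooperate (0)
NE: (Defect, Defect) with payoff (3, 3)
But (Cooperate, Cooperate) = (8, 8) Pareto dominates (3, 3)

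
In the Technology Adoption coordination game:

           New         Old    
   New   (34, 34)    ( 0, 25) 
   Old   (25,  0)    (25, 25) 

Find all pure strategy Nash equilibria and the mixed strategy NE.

Pure NE: (New, New) and (Old, Old); Mixed NE: p = 0.7353, q = 0.7353

Work:
Check pure NE:
(New, New): (34, 34) - no unilateral deviation beneficial
(Old, Old): (25, 25) - no unilateral deviation beneficial
Mixed NE: P1 plays New with p = 0.7353, P2 plays New with q = 0.7353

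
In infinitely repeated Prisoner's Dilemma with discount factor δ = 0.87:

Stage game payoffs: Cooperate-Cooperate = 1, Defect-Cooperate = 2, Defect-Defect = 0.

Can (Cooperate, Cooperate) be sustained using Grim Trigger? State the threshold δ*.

δ* = 0.5; since δ = 0.87 ≥ 0.5, cooperation can be sustained

Work:
For Grim Trigger:
Cooperate forever: 1/(1-δ)
Defect then punished: 2 + 0·δ/(1-δ)
Need: 1/(1-δ) ≥ 2 + 0·δ/(1-δ)
Solving: δ ≥ (T-R)/(T-P) = (2-1)/(2-0) = 0.5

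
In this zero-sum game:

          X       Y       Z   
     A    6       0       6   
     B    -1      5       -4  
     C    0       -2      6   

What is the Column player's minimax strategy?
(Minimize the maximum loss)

Column should play Y, value = 5

Work:
Column player minimizes Row's maximum payoff:
Column X: max payoff to Row = 6
Column Y: max payoff to Row = 5
Column Z: max payoff to Row = 6
Minimum is 5, achieved by column Y.
Minimax strategy: Y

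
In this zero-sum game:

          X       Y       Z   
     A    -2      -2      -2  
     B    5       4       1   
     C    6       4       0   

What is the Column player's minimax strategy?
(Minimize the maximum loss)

Column should play Z, value = 1

Work:
Column player minimizes Row's maximum payoff:
Column X: max payoff to Row = 6
Column Y: max payoff to Row = 4
Column Z: max payoff to Row = 1
Minimum is 1, achieved by column Z.
Minimax strategy: Z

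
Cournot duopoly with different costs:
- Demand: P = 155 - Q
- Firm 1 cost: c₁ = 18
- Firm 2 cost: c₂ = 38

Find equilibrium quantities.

q₁* = 52.33, q₂* = 32.33

Work:
Reaction: q₁ = (155 - 18 - q₂)/2
Reaction: q₂ = (155 - 38 - q₁)/2
Solve simultaneously:
q₁* = (155 - 2×18 + 38)/3 = 52.33
q₂* = (155 - 2×38 + 18)/3 = 32.33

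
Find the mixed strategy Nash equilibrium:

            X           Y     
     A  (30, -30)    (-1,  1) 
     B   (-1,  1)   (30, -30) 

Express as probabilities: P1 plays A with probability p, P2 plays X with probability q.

p = 0.5, q = 0.5

Work:
Find probabilities that make opponent indifferent:
P2 chooses q to make P1 indifferent between A and B
P1 chooses p to make P2 indifferent between X and Y
Mixed NE: P1 plays (A: 0.5, B: 0.5), P2 plays (X: 0.5, Y: 0.5)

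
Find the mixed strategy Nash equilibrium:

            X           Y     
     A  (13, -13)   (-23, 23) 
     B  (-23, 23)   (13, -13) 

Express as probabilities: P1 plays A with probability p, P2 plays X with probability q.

p = 0.5, q = 0.5

Work:
Find probabilities that make opponent indifferent:
P2 chooses q to make P1 indifferent between A and B
P1 chooses p to make P2 indifferent between X and Y
Mixed NE: P1 plays (A: 0.5, B: 0.5), P2 plays (X: 0.5, Y: 0.5)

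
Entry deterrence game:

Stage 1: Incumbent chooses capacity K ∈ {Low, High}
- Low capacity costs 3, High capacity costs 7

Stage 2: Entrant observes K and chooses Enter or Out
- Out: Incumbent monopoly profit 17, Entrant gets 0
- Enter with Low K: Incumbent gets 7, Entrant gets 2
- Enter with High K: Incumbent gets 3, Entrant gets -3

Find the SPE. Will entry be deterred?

SPE: (High, Enter|Low, Out|High); Entry deterred. Incumbent net profit = 10

Work:
After Low K: Entrant enters (2 > 0)
After High K: Entrant stays out (-3 < 0)
Incumbent: Low → 7−3=4, High → 17−7=10
Incumbent chooses High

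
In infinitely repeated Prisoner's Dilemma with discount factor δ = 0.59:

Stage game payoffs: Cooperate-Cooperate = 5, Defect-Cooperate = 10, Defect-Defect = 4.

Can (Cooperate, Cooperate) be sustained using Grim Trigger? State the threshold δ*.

δ* = 0.8333; since δ = 0.59 < 0.8333, cooperation cannot be sustained

Work:
For Grim Trigger:
Cooperate forever: 5/(1-δ)
Defect then punished: 10 + 4·δ/(1-δ)
Need: 5/(1-δ) ≥ 10 + 4·δ/(1-δ)
Solving: δ ≥ (T-R)/(T-P) = (10-5)/(10-4) = 0.8333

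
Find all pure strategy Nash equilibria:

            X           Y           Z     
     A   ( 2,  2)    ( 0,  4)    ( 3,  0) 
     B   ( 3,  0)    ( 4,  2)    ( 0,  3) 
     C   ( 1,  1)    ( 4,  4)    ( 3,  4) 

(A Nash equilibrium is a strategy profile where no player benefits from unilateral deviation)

Nash equilibrium: (C, Y), (C, Z)

Work:
Best responses:
  P1 vs X: payoffs [2, 3, 1] → best response B (payoff 3)
  P1 vs Y: payoffs [0, 4, 4] → best response B/C (payoff 4)
  P1 vs Z: payoffs [3, 0, 3] → best response A/C (payoff 3)
  P2 vs A: payoffs [2, 4, 0] → best response Y (payoff 4)
  P2 vs B: payoffs [0, 2, 3] → best response Z (payoff 3)
  P2 vs C: payoffs [1, 4, 4] → best response Y/Z (payoff 4)
Mutual best responses: (C,Y), (C,Z) → Nash equilibria.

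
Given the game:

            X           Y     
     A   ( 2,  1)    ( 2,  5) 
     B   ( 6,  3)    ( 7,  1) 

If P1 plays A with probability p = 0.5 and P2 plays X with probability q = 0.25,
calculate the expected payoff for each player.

E[P1] = 4.375, E[P2] = 2.75

Work:
E[P1] = p·q·π₁(A,X) + p·(1-q)·π₁(A,Y) + (1-p)·q·π₁(B,X) + (1-p)·(1-q)·π₁(B,Y)
= 0.5·0.25·2 + 0.5·0.75·2 + 0.5·0.25·6 + 0.5·0.75·7
= 4.375

E[P2] = 2.75 (similar calculation)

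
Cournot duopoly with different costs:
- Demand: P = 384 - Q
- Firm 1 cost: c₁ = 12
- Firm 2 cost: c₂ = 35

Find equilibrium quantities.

q₁* = 131.67, q₂* = 108.67

Work:
Reaction: q₁ = (384 - 12 - q₂)/2
Reaction: q₂ = (384 - 35 - q₁)/2
Solve simultaneously:
q₁* = (384 - 2×12 + 35)/3 = 131.67
q₂* = (384 - 2×35 + 12)/3 = 108.67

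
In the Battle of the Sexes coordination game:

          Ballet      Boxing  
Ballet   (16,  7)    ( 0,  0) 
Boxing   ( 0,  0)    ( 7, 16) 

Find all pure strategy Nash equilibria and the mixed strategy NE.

Pure NE: (Ballet, Ballet) and (Boxing, Boxing); Mixed NE: p = 0.6957, q = 0.3043

Work:
Check pure NE:
(Ballet, Ballet): (16, 7) - no unilateral deviation beneficial
(Boxing, Boxing): (7, 16) - no unilateral deviation beneficial
Mixed NE: P1 plays Ballet with p = 0.6957, P2 plays Ballet with q = 0.3043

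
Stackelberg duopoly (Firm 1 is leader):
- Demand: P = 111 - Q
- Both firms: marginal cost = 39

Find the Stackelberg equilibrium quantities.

q₁* (leader) = 36.0, q₂* (follower) = 18.0

Work:
Follower's reaction: q₂ = (a - c - q₁)/2
Leader substitutes: π₁ = q₁·(a - q₁ - (a-c-q₁)/2 - c)
FOC: q₁* = (111 - 39)/2 = 36.00
Then: q₂* = (111 - 39 - 36.0)/2 = 18.00
Leader has first-mover advantage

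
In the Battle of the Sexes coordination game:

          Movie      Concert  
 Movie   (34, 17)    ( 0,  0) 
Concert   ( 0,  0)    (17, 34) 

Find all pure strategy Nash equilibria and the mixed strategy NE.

Pure NE: (Movie, Movie) and (Concert, Concert); Mixed NE: p = 0.6667, q = 0.3333

Work:
Check pure NE:
(Movie, Movie): (34, 17) - no unilateral deviation beneficial
(Concert, Concert): (17, 34) - no unilateral deviation beneficial
Mixed NE: P1 plays Movie with p = 0.6667, P2 plays Movie with q = 0.3333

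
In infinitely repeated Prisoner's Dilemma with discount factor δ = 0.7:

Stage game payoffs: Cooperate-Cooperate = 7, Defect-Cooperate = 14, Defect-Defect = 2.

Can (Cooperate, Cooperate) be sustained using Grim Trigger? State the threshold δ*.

δ* = 0.5833; since δ = 0.7 ≥ 0.5833, cooperation can be sustained

Work:
For Grim Trigger:
Cooperate forever: 7/(1-δ)
Defect then punished: 14 + 2·δ/(1-δ)
Need: 7/(1-δ) ≥ 14 + 2·δ/(1-δ)
Solving: δ ≥ (T-R)/(T-P) = (14-7)/(14-2) = 0.5833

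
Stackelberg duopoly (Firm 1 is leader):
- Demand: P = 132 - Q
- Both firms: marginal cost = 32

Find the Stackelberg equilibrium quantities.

q₁* (leader) = 50.0, q₂* (follower) = 25.0

Work:
Follower's reaction: q₂ = (a - c - q₁)/2
Leader substitutes: π₁ = q₁·(a - q₁ - (a-c-q₁)/2 - c)
FOC: q₁* = (132 - 32)/2 = 50.00
Then: q₂* = (132 - 32 - 50.0)/2 = 25.00
Leader has first-mover advantage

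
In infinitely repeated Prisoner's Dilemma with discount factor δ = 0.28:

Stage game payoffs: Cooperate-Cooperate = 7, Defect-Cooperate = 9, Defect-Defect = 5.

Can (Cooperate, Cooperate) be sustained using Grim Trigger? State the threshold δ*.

δ* = 0.5; since δ = 0.28 < 0.5, cooperation cannot be sustained

Work:
For Grim Trigger:
Cooperate forever: 7/(1-δ)
Defect then punished: 9 + 5·δ/(1-δ)
Need: 7/(1-δ) ≥ 9 + 5·δ/(1-δ)
Solving: δ ≥ (T-R)/(T-P) = (9-7)/(9-5) = 0.5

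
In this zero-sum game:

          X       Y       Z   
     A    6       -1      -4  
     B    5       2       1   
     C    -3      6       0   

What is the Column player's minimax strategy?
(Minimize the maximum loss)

Column should play Z, value = 1

Work:
Column player minimizes Row's maximum payoff:
Column X: max payoff to Row = 6
Column Y: max payoff to Row = 6
Column Z: max payoff to Row = 1
Minimum is 1, achieved by column Z.
Minimax strategy: Z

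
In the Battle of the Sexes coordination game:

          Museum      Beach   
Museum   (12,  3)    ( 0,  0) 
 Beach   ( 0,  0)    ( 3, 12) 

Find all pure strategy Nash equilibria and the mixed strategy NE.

Pure NE: (Museum, Museum) and (Beach, Beach); Mixed NE: p = 0.8, q = 0.2

Work:
Check pure NE:
(Museum, Museum): (12, 3) - no unilateral deviation beneficial
(Beach, Beach): (3, 12) - no unilateral deviation beneficial
Mixed NE: P1 plays Museum with p = 0.8, P2 plays Museum with q = 0.2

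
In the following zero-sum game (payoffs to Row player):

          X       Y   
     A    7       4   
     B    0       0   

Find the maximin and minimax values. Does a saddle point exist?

Maximin = 4, Minimax = 4, Saddle: True

Work:
Row minimums: [4, 0] → maximin = 4
Column maximums: [7, 4] → minimax = 4
Saddle point exists! Game value = 4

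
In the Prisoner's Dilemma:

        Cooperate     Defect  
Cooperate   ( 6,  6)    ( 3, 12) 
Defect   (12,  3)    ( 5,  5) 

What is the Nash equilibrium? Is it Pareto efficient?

(Defect, Defect) is NE; not Pareto efficient

Work:
Defect dominates Cooperate for both players:
If P2 cooperates: Defect (12) > Cooperate (6)
If P2 defects: Defect (5) > Cooperate (3)
NE: (Defect, Defect) with payoff (5, 5)
But (Cooperate, Cooperate) = (6, 6) Pareto dominates (5, 5)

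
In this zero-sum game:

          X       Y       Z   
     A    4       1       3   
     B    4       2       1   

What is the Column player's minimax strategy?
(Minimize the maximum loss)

Column should play Y, value = 2

Work:
Column player minimizes Row's maximum payoff:
Column X: max payoff to Row = 4
Column Y: max payoff to Row = 2
Column Z: max payoff to Row = 3
Minimum is 2, achieved by column Y.
Minimax strategy: Y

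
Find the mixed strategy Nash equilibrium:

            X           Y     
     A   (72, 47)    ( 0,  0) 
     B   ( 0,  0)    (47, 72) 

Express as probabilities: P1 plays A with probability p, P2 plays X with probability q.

p = 0.605, q = 0.395

Work:
Find probabilities that make opponent indifferent:
P2 chooses q to make P1 indifferent between A and B
P1 chooses p to make P2 indifferent between X and Y
Mixed NE: P1 plays (A: 0.605, B: 0.395), P2 plays (X: 0.395, Y: 0.605)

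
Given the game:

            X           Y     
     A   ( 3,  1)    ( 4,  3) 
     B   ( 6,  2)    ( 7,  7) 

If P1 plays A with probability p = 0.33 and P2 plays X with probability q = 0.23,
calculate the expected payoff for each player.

E[P1] = 5.78, E[P2] = 4.7577

Work:
E[P1] = p·q·π₁(A,X) + p·(1-q)·π₁(A,Y) + (1-p)·q·π₁(B,X) + (1-p)·(1-q)·π₁(B,Y)
= 0.33·0.23·3 + 0.33·0.77·4 + 0.67·0.23·6 + 0.67·0.77·7
= 5.78

E[P2] = 4.7577 (similar calculation)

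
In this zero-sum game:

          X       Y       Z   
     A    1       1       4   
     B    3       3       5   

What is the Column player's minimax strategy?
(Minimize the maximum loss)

Column should play X or Y (all achieve the minimum), value = 3

Work:
Column player minimizes Row's maximum payoff:
Column X: max payoff to Row = 3
Column Y: max payoff to Row = 3
Column Z: max payoff to Row = 5
Minimum is 3, achieved by columns X, Y (tied).
Each of X or Y is a minimax strategy.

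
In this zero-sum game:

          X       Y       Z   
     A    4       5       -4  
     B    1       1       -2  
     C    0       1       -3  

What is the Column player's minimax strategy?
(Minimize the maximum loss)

Column should play Z, value = -2

Work:
Column player minimizes Row's maximum payoff:
Column X: max payoff to Row = 4
Column Y: max payoff to Row = 5
Column Z: max payoff to Row = -2
Minimum is -2, achieved by column Z.
Minimax strategy: Z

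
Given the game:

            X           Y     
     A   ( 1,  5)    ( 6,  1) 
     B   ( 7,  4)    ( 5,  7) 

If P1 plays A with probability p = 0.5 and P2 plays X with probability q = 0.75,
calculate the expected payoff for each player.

E[P1] = 4.375, E[P2] = 4.375

Work:
E[P1] = p·q·π₁(A,X) + p·(1-q)·π₁(A,Y) + (1-p)·q·π₁(B,X) + (1-p)·(1-q)·π₁(B,Y)
= 0.5·0.75·1 + 0.5·0.25·6 + 0.5·0.75·7 + 0.5·0.25·5
= 4.375

E[P2] = 4.375 (similar calculation)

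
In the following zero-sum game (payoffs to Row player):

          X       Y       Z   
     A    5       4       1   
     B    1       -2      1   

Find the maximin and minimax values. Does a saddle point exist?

Maximin = 1, Minimax = 1, Saddle: True

Work:
Row minimums: [1, -2] → maximin = 1
Column maximums: [5, 4, 1] → minimax = 1
Saddle point exists! Game value = 1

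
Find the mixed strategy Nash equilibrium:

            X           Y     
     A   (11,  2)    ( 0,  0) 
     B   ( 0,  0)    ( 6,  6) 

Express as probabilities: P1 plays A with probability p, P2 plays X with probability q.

p = 0.75, q = 0.3529

Work:
Find probabilities that make opponent indifferent:
P2 chooses q to make P1 indifferent between A and B
P1 chooses p to make P2 indifferent between X and Y
Mixed NE: P1 plays (A: 0.75, B: 0.25), P2 plays (X: 0.3529, Y: 0.6471)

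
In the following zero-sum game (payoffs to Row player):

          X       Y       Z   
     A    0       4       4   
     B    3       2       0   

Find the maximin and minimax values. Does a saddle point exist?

Maximin = 0, Minimax = 3, Saddle: False

Work:
Row minimums: [0, 0] → maximin = 0
Column maximums: [3, 4, 4] → minimax = 3
No saddle point (maximin ≠ minimax). Mixed strategy needed.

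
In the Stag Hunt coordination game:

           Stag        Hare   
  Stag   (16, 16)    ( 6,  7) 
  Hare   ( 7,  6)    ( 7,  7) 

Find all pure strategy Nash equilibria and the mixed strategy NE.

Pure NE: (Stag, Stag) and (Hare, Hare); Mixed NE: p = 0.1, q = 0.1

Work:
Check pure NE:
(Stag, Stag): (16, 16) - no unilateral deviation beneficial
(Hare, Hare): (7, 7) - no unilateral deviation beneficial
Mixed NE: P1 plays Stag with p = 0.1, P2 plays Stag with q = 0.1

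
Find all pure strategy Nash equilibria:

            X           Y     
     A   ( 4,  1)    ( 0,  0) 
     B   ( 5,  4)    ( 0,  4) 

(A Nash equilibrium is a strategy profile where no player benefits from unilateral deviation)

Nash equilibrium: (B, X), (B, Y)

Work:
Best responses:
  P1 vs X: payoffs [4, 5] → best response B (payoff 5)
  P1 vs Y: payoffs [0, 0] → best response A/B (payoff 0)
  P2 vs A: payoffs [1, 0] → best response X (payoff 1)
  P2 vs B: payoffs [4, 4] → best response X/Y (payoff 4)
Mutual best responses: (B,X), (B,Y) → Nash equilibria.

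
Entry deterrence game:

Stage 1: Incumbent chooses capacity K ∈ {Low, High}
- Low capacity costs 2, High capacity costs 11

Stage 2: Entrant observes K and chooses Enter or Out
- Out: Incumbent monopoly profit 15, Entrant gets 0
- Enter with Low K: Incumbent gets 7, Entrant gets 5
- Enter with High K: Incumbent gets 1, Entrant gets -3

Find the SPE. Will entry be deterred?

SPE: (Low, Enter|Low, Out|High); Entry not deterred. Incumbent net profit = 5, Entrant gets 5

Work:
After Low K: Entrant enters (5 > 0)
After High K: Entrant stays out (-3 < 0)
Incumbent: Low → 7−2=5, High → 15−11=4
Incumbent chooses Low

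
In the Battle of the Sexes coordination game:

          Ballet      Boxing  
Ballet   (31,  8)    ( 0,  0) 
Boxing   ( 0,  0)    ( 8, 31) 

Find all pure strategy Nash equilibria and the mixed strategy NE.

Pure NE: (Ballet, Ballet) and (Boxing, Boxing); Mixed NE: p = 0.7949, q = 0.2051

Work:
Check pure NE:
(Ballet, Ballet): (31, 8) - no unilateral deviation beneficial
(Boxing, Boxing): (8, 31) - no unilateral deviation beneficial
Mixed NE: P1 plays Ballet with p = 0.7949, P2 plays Ballet with q = 0.2051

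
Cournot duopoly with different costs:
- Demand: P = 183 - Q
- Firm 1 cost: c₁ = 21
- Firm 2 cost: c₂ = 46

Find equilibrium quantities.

q₁* = 62.33, q₂* = 37.33

Work:
Reaction: q₁ = (183 - 21 - q₂)/2
Reaction: q₂ = (183 - 46 - q₁)/2
Solve simultaneously:
q₁* = (183 - 2×21 + 46)/3 = 62.33
q₂* = (183 - 2×46 + 21)/3 = 37.33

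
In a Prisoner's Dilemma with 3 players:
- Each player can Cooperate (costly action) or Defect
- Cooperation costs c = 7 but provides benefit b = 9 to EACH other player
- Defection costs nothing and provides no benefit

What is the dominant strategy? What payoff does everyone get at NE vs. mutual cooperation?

Dominant: Defect; NE payoff = 0; Coop payoff = 11

Work:
Defect dominates (saves cost c = 7, benefit to others is external)
NE: All defect → everyone gets 0
If all cooperate: each receives (2)×9 - 7 = 11
Social dilemma: 11 > 0 but NE gives 0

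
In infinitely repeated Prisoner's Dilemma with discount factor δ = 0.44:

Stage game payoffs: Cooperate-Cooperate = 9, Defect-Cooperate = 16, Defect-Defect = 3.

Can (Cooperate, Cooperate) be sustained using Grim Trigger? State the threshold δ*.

δ* = 0.5385; since δ = 0.44 < 0.5385, cooperation cannot be sustained

Work:
For Grim Trigger:
Cooperate forever: 9/(1-δ)
Defect then punished: 16 + 3·δ/(1-δ)
Need: 9/(1-δ) ≥ 16 + 3·δ/(1-δ)
Solving: δ ≥ (T-R)/(T-P) = (16-9)/(16-3) = 0.5385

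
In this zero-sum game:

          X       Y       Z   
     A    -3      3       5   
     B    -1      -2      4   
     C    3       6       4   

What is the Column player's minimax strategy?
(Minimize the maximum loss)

Column should play X, value = 3

Work:
Column player minimizes Row's maximum payoff:
Column X: max payoff to Row = 3
Column Y: max payoff to Row = 6
Column Z: max payoff to Row = 5
Minimum is 3, achieved by column X.
Minimax strategy: X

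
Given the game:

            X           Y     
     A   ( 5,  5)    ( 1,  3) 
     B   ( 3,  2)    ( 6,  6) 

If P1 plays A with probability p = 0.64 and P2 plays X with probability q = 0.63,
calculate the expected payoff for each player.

E[P1] = 3.7324, E[P2] = 3.9792

Work:
E[P1] = p·q·π₁(A,X) + p·(1-q)·π₁(A,Y) + (1-p)·q·π₁(B,X) + (1-p)·(1-q)·π₁(B,Y)
= 0.64·0.63·5 + 0.64·0.37·1 + 0.36·0.63·3 + 0.36·0.37·6
= 3.7324

E[P2] = 3.9792 (similar calculation)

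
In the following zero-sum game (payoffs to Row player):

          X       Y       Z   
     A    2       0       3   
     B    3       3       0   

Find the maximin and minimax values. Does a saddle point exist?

Maximin = 0, Minimax = 3, Saddle: False

Work:
Row minimums: [0, 0] → maximin = 0
Column maximums: [3, 3, 3] → minimax = 3
No saddle point (maximin ≠ minimax). Mixed strategy needed.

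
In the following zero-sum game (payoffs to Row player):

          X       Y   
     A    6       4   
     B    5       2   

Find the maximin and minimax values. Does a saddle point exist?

Maximin = 4, Minimax = 4, Saddle: True

Work:
Row minimums: [4, 2] → maximin = 4
Column maximums: [6, 4] → minimax = 4
Saddle point exists! Game value = 4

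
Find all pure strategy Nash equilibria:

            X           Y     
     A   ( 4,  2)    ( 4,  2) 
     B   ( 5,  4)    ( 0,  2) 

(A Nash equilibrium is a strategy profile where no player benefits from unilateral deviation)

Nash equilibrium: (A, Y), (B, X)

Work:
Best responses:
  P1 vs X: payoffs [4, 5] → best response B (payoff 5)
  P1 vs Y: payoffs [4, 0] → best response A (payoff 4)
  P2 vs A: payoffs [2, 2] → best response X/Y (payoff 2)
  P2 vs B: payoffs [4, 2] → best response X (payoff 4)
Mutual best responses: (A,Y), (B,X) → Nash equilibria.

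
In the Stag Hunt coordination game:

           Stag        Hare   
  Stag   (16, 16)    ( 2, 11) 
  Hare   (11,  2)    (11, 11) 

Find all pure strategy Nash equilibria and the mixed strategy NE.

Pure NE: (Stag, Stag) and (Hare, Hare); Mixed NE: p = 0.6429, q = 0.6429

Work:
Check pure NE:
(Stag, Stag): (16, 16) - no unilateral deviation beneficial
(Hare, Hare): (11, 11) - no unilateral deviation beneficial
Mixed NE: P1 plays Stag with p = 0.6429, P2 plays Stag with q = 0.6429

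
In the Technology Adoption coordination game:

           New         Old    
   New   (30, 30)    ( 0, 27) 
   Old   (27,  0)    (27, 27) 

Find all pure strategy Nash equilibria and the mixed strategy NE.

Pure NE: (New, New) and (Old, Old); Mixed NE: p = 0.9, q = 0.9

Work:
Check pure NE:
(New, New): (30, 30) - no unilateral deviation beneficial
(Old, Old): (27, 27) - no unilateral deviation beneficial
Mixed NE: P1 plays New with p = 0.9, P2 plays New with q = 0.9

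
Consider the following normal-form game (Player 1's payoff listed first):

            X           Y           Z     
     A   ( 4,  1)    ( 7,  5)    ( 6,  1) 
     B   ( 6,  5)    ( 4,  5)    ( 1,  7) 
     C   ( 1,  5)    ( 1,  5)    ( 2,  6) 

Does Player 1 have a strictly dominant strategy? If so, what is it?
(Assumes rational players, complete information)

No strictly dominant strategy exists for Player 1

Work:
A strategy strictly dominates another if it gives a strictly higher payoff against every opponent action. Compare each pair of P1's strategies column-by-column:
  A vs B: [4 vs 6, 7 vs 4, 6 vs 1] → A does not strictly dominate B (column X: 4 ≤ 6)
  A vs C: [4 vs 1, 7 vs 1, 6 vs 2] → A strictly dominates C
  B vs A: [6 vs 4, 4 vs 7, 1 vs 6] → B does not strictly dominate A (column Y: 4 ≤ 7)
  B vs C: [6 vs 1, 4 vs 1, 1 vs 2] → B does not strictly dominate C (column Z: 1 ≤ 2)
  C vs A: [1 vs 4, 1 vs 7, 2 vs 6] → C does not strictly dominate A (column X: 1 ≤ 4)
  C vs B: [1 vs 6, 1 vs 4, 2 vs 1] → C does not strictly dominate B (column X: 1 ≤ 6)
No single strategy strictly dominates all others → no strictly dominant strategy.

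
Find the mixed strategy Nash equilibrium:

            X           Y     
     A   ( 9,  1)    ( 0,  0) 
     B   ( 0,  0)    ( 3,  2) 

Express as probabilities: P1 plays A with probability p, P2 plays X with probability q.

p = 0.6667, q = 0.25

Work:
Find probabilities that make opponent indifferent:
P2 chooses q to make P1 indifferent between A and B
P1 chooses p to make P2 indifferent between X and Y
Mixed NE: P1 plays (A: 0.6667, B: 0.3333), P2 plays (X: 0.25, Y: 0.75)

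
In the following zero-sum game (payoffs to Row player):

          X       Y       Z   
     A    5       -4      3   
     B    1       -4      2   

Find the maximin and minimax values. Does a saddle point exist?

Maximin = -4, Minimax = -4, Saddle: True

Work:
Row minimums: [-4, -4] → maximin = -4
Column maximums: [5, -4, 3] → minimax = -4
Saddle point exists! Game value = -4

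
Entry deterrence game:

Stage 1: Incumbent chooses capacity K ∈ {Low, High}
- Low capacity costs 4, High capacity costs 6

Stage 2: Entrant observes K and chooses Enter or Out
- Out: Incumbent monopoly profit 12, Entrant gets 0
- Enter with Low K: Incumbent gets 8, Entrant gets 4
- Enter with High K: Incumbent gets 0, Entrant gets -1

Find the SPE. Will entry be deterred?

SPE: (High, Enter|Low, Out|High); Entry deterred. Incumbent net profit = 6

Work:
After Low K: Entrant enters (4 > 0)
After High K: Entrant stays out (-1 < 0)
Incumbent: Low → 8−4=4, High → 12−6=6
Incumbent chooses High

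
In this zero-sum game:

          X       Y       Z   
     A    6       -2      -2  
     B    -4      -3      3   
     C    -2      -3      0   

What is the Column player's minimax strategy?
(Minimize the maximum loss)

Column should play Y, value = -2

Work:
Column player minimizes Row's maximum payoff:
Column X: max payoff to Row = 6
Column Y: max payoff to Row = -2
Column Z: max payoff to Row = 3
Minimum is -2, achieved by column Y.
Minimax strategy: Y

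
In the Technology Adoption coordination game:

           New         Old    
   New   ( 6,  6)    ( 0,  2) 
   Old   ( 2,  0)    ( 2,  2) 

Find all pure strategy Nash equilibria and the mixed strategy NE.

Pure NE: (New, New) and (Old, Old); Mixed NE: p = 0.3333, q = 0.3333

Work:
Check pure NE:
(New, New): (6, 6) - no unilateral deviation beneficial
(Old, Old): (2, 2) - no unilateral deviation beneficial
Mixed NE: P1 plays New with p = 0.3333, P2 plays New with q = 0.3333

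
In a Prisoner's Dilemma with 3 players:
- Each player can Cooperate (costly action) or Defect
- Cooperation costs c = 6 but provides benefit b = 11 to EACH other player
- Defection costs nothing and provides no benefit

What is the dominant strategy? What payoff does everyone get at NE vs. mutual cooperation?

Dominant: Defect; NE payoff = 0; Coop payoff = 16

Work:
Defect dominates (saves cost c = 6, benefit to others is external)
NE: All defect → everyone gets 0
If all cooperate: each receives (2)×11 - 6 = 16
Social dilemma: 16 > 0 but NE gives 0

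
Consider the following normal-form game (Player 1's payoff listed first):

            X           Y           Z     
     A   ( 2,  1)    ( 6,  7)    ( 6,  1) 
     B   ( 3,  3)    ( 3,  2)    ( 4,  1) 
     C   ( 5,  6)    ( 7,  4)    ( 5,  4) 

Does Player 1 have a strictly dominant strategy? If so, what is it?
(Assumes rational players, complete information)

No strictly dominant strategy exists for Player 1

Work:
A strategy strictly dominates another if it gives a strictly higher payoff against every opponent action. Compare each pair of P1's strategies column-by-column:
  A vs B: [2 vs 3, 6 vs 3, 6 vs 4] → A does not strictly dominate B (column X: 2 ≤ 3)
  A vs C: [2 vs 5, 6 vs 7, 6 vs 5] → A does not strictly dominate C (column X: 2 ≤ 5)
  B vs A: [3 vs 2, 3 vs 6, 4 vs 6] → B does not strictly dominate A (column Y: 3 ≤ 6)
  B vs C: [3 vs 5, 3 vs 7, 4 vs 5] → B does not strictly dominate C (column X: 3 ≤ 5)
  C vs A: [5 vs 2, 7 vs 6, 5 vs 6] → C does not strictly dominate A (column Z: 5 ≤ 6)
  C vs B: [5 vs 3, 7 vs 3, 5 vs 4] → C strictly dominates B
No single strategy strictly dominates all others → no strictly dominant strategy.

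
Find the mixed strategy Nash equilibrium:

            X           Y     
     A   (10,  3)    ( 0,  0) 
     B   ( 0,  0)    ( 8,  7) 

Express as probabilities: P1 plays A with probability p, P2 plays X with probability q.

p = 0.7, q = 0.4444

Work:
Find probabilities that make opponent indifferent:
P2 chooses q to make P1 indifferent between A and B
P1 chooses p to make P2 indifferent between X and Y
Mixed NE: P1 plays (A: 0.7, B: 0.3), P2 plays (X: 0.4444, Y: 0.5556)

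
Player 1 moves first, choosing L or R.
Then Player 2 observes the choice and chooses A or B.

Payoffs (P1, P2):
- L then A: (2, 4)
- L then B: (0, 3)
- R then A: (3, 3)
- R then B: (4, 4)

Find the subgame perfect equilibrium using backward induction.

P1 plays R, P2 plays A after L and B after R; Payoff (4, 4)

Work:
Backward induction:
After L: P2 chooses A → P1 gets 2
After R: P2 chooses B → P1 gets 4
P1 chooses R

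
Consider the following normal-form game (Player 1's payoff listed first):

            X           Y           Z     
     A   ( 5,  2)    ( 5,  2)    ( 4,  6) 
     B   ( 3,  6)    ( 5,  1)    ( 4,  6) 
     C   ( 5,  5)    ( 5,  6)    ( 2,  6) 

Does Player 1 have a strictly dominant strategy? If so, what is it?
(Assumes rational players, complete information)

No strictly dominant strategy exists for Player 1

Work:
A strategy strictly dominates another if it gives a strictly higher payoff against every opponent action. Compare each pair of P1's strategies column-by-column:
  A vs B: [5 vs 3, 5 vs 5, 4 vs 4] → A does not strictly dominate B (column Y: 5 ≤ 5)
  A vs C: [5 vs 5, 5 vs 5, 4 vs 2] → A does not strictly dominate C (column X: 5 ≤ 5)
  B vs A: [3 vs 5, 5 vs 5, 4 vs 4] → B does not strictly dominate A (column X: 3 ≤ 5)
  B vs C: [3 vs 5, 5 vs 5, 4 vs 2] → B does not strictly dominate C (column X: 3 ≤ 5)
  C vs A: [5 vs 5, 5 vs 5, 2 vs 4] → C does not strictly dominate A (column X: 5 ≤ 5)
  C vs B: [5 vs 3, 5 vs 5, 2 vs 4] → C does not strictly dominate B (column Y: 5 ≤ 5)
No single strategy strictly dominates all others → no strictly dominant strategy.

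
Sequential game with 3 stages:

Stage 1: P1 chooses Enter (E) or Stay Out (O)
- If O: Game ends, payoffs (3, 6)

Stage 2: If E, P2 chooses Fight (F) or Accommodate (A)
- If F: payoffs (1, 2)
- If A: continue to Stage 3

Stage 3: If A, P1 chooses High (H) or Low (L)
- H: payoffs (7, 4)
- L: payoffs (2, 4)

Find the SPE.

SPE: (E, A, H); Outcome (7, 4)

Work:
Stage 3: P1 chooses H (7 vs 2)
Stage 2: P2: F->2, A->4 (anticipating H). Choose A
Stage 1: P1: O->3, E->7 (anticipating A, H). Choose E
SPE path: E -> A -> H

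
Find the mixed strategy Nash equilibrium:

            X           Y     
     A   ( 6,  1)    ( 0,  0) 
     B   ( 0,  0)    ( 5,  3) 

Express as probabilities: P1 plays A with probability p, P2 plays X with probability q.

p = 0.75, q = 0.4545

Work:
Find probabilities that make opponent indifferent:
P2 chooses q to make P1 indifferent between A and B
P1 chooses p to make P2 indifferent between X and Y
Mixed NE: P1 plays (A: 0.75, B: 0.25), P2 plays (X: 0.4545, Y: 0.5455)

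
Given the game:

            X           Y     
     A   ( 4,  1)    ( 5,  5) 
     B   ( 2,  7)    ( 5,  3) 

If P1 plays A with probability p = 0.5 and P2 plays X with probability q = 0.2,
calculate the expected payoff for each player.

E[P1] = 4.6, E[P2] = 4.0

Work:
E[P1] = p·q·π₁(A,X) + p·(1-q)·π₁(A,Y) + (1-p)·q·π₁(B,X) + (1-p)·(1-q)·π₁(B,Y)
= 0.5·0.2·4 + 0.5·0.8·5 + 0.5·0.2·2 + 0.5·0.8·5
= 4.6

E[P2] = 4.0 (similar calculation)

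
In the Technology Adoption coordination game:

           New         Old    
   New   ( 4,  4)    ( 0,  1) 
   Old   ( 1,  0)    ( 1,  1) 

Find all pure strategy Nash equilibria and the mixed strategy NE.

Pure NE: (New, New) and (Old, Old); Mixed NE: p = 0.25, q = 0.25

Work:
Check pure NE:
(New, New): (4, 4) - no unilateral deviation beneficial
(Old, Old): (1, 1) - no unilateral deviation beneficial
Mixed NE: P1 plays New with p = 0.25, P2 plays New with q = 0.25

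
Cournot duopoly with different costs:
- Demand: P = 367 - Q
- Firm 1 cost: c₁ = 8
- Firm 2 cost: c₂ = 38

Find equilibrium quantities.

q₁* = 129.67, q₂* = 99.67

Work:
Reaction: q₁ = (367 - 8 - q₂)/2
Reaction: q₂ = (367 - 38 - q₁)/2
Solve simultaneously:
q₁* = (367 - 2×8 + 38)/3 = 129.67
q₂* = (367 - 2×38 + 8)/3 = 99.67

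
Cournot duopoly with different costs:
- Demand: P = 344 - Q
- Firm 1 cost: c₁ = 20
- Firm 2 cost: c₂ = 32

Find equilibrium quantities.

q₁* = 112.0, q₂* = 100.0

Work:
Reaction: q₁ = (344 - 20 - q₂)/2
Reaction: q₂ = (344 - 32 - q₁)/2
Solve simultaneously:
q₁* = (344 - 2×20 + 32)/3 = 112.0
q₂* = (344 - 2×32 + 20)/3 = 100.0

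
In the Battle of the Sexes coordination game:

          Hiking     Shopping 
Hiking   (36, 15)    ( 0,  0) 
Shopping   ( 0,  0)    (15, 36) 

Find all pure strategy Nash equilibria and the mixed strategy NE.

Pure NE: (Hiking, Hiking) and (Shopping, Shopping); Mixed NE: p = 0.7059, q = 0.2941

Work:
Check pure NE:
(Hiking, Hiking): (36, 15) - no unilateral deviation beneficial
(Shopping, Shopping): (15, 36) - no unilateral deviation beneficial
Mixed NE: P1 plays Hiking with p = 0.7059, P2 plays Hiking with q = 0.2941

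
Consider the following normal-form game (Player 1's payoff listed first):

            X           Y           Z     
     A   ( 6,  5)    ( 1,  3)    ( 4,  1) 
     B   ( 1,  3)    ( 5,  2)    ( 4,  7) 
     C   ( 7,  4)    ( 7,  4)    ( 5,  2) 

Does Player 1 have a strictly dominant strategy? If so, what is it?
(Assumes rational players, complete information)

Yes, Player 1's strictly dominant strategy is C

Work:
A strategy strictly dominates another if it gives a strictly higher payoff against every opponent action. Compare each pair of P1's strategies column-by-column:
  A vs B: [6 vs 1, 1 vs 5, 4 vs 4] → A does not strictly dominate B (column Y: 1 ≤ 5)
  A vs C: [6 vs 7, 1 vs 7, 4 vs 5] → A does not strictly dominate C (column X: 6 ≤ 7)
  B vs A: [1 vs 6, 5 vs 1, 4 vs 4] → B does not strictly dominate A (column X: 1 ≤ 6)
  B vs C: [1 vs 7, 5 vs 7, 4 vs 5] → B does not strictly dominate C (column X: 1 ≤ 7)
  C vs A: [7 vs 6, 7 vs 1, 5 vs 4] → C strictly dominates A
  C vs B: [7 vs 1, 7 vs 5, 5 vs 4] → C strictly dominates B
C strictly dominates every other strategy → strictly dominant.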